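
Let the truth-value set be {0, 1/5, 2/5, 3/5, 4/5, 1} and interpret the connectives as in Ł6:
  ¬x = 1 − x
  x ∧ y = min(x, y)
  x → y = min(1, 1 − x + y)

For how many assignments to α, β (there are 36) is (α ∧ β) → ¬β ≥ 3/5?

value 1: 24 assignments (counts)
value 4/5: 5 assignments (counts)
value 3/5: 2 assignments (counts)
value 2/5: 3 assignments
value 1/5: 1 assignment
value 0: 1 assignment
So 31 of the 36 assignments meet the threshold.

31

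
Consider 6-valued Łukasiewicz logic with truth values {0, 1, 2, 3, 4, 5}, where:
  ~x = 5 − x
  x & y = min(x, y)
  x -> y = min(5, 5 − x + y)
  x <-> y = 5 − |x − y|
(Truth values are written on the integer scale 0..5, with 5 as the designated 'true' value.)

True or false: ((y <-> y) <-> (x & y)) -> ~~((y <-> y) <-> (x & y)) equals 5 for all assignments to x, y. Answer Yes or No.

Yes

At x = 4, y = 3, for instance:
y <-> y = 3 <-> 3 = 5
x & y = 4 & 3 = 3
(y <-> y) <-> (x & y) = 5 <-> 3 = 3
~((y <-> y) <-> (x & y)) = ~3 = 2
~~((y <-> y) <-> (x & y)) = ~2 = 3
((y <-> y) <-> (x & y)) -> ~~((y <-> y) <-> (x & y)) = 3 -> 3 = 5
and checking the remaining 35 assignments likewise gives ≥ 5 in every case.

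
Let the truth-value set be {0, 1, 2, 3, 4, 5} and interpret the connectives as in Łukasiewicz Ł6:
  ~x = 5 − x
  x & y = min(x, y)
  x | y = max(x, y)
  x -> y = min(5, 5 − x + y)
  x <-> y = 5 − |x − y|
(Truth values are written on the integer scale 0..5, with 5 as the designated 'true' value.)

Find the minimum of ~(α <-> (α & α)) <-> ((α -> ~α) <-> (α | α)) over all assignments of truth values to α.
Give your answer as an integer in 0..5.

Take α = 3:
α & α = 3 & 3 = 3
α <-> (α & α) = 3 <-> 3 = 5
~(α <-> (α & α)) = ~5 = 0
~α = ~3 = 2
α -> ~α = 3 -> 2 = 4
α | α = 3 | 3 = 3
(α -> ~α) <-> (α | α) = 4 <-> 3 = 4
~(α <-> (α & α)) <-> ((α -> ~α) <-> (α | α)) = 0 <-> 4 = 1
No assignment yields a value below 1, so this is the minimum.

1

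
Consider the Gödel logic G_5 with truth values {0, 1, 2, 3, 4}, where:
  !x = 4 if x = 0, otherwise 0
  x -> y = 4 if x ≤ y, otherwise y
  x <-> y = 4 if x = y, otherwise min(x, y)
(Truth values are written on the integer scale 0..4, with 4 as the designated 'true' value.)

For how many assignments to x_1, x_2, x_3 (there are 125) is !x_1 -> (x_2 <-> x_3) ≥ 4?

105

value 4: 105 assignments (counts)
value 3: 2 assignments
value 2: 4 assignments
value 1: 6 assignments
value 0: 8 assignments
So 105 of the 125 assignments meet the threshold.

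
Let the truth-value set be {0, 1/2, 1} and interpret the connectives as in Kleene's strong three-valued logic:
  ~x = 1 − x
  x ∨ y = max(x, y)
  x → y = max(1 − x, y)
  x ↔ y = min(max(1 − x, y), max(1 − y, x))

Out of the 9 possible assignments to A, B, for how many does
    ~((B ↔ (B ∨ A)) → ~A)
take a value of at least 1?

1

A = 0, B = 0 ↦ 0  <
A = 0, B = 1/2 ↦ 0  <
A = 0, B = 1 ↦ 0  <
A = 1/2, B = 0 ↦ 1/2  <
A = 1/2, B = 1/2 ↦ 1/2  <
A = 1/2, B = 1 ↦ 1/2  <
A = 1, B = 0 ↦ 0  <
A = 1, B = 1/2 ↦ 1/2  <
A = 1, B = 1 ↦ 1  ≥
So 1 of the 9 assignments meets the threshold.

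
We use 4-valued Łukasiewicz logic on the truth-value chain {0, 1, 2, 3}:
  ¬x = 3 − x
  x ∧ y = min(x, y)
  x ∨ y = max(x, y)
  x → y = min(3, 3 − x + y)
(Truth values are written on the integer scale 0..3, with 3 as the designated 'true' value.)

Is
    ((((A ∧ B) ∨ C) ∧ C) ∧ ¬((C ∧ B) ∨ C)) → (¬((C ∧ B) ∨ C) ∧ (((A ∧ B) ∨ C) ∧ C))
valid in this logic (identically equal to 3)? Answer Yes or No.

Yes

At A = 1, B = 1, C = 0, for instance:
A ∧ B = 1 ∧ 1 = 1
(A ∧ B) ∨ C = 1 ∨ 0 = 1
((A ∧ B) ∨ C) ∧ C = 1 ∧ 0 = 0
C ∧ B = 0 ∧ 1 = 0
(C ∧ B) ∨ C = 0 ∨ 0 = 0
¬((C ∧ B) ∨ C) = ¬0 = 3
(((A ∧ B) ∨ C) ∧ C) ∧ ¬((C ∧ B) ∨ C) = 0 ∧ 3 = 0
¬((C ∧ B) ∨ C) ∧ (((A ∧ B) ∨ C) ∧ C) = 3 ∧ 0 = 0
((((A ∧ B) ∨ C) ∧ C) ∧ ¬((C ∧ B) ∨ C)) → (¬((C ∧ B) ∨ C) ∧ (((A ∧ B) ∨ C) ∧ C)) = 0 → 0 = 3
and checking the remaining 63 assignments likewise gives ≥ 3 in every case.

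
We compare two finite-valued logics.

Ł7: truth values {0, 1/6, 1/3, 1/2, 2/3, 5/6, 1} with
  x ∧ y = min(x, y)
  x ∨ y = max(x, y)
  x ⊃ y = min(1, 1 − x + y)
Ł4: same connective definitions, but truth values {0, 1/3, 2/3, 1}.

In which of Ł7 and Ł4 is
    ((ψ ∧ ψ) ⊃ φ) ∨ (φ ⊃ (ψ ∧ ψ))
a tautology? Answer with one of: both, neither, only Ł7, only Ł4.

both

In Ł7: every assignment gives 1 — tautology.
In Ł4: every assignment gives 1 — tautology.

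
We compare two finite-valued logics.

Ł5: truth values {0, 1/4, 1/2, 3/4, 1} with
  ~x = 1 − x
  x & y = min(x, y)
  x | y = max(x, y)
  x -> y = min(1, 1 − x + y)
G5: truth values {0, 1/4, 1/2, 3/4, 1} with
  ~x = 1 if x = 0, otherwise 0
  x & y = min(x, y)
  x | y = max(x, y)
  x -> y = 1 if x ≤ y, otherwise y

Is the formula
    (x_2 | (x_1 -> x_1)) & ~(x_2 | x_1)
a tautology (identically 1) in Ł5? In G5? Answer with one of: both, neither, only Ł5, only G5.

In Ł5: at x_1 = 0, x_2 = 1/4 the value is 3/4 — not a tautology.
In G5: at x_1 = 0, x_2 = 1/4 the value is 0 — not a tautology.

neither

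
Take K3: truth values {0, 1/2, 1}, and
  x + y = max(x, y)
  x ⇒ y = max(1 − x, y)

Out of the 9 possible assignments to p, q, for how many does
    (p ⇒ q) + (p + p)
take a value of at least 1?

7

p = 0, q = 0 ↦ 1  ≥
p = 0, q = 1/2 ↦ 1  ≥
p = 0, q = 1 ↦ 1  ≥
p = 1/2, q = 0 ↦ 1/2  <
p = 1/2, q = 1/2 ↦ 1/2  <
p = 1/2, q = 1 ↦ 1  ≥
p = 1, q = 0 ↦ 1  ≥
p = 1, q = 1/2 ↦ 1  ≥
p = 1, q = 1 ↦ 1  ≥
So 7 of the 9 assignments meet the threshold.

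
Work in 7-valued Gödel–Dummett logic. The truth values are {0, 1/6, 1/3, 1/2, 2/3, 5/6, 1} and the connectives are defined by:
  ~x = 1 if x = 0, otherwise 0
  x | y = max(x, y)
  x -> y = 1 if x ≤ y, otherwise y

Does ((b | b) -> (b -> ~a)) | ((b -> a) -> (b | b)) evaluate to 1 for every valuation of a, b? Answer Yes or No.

Counterexample: take a = 1/6, b = 1/6.
b | b = 1/6 | 1/6 = 1/6
~a = ~1/6 = 0
b -> ~a = 1/6 -> 0 = 0
(b | b) -> (b -> ~a) = 1/6 -> 0 = 0
b -> a = 1/6 -> 1/6 = 1
b | b = 1/6 | 1/6 = 1/6
(b -> a) -> (b | b) = 1 -> 1/6 = 1/6
((b | b) -> (b -> ~a)) | ((b -> a) -> (b | b)) = 0 | 1/6 = 1/6
This gives 1/6 ≠ 1.

No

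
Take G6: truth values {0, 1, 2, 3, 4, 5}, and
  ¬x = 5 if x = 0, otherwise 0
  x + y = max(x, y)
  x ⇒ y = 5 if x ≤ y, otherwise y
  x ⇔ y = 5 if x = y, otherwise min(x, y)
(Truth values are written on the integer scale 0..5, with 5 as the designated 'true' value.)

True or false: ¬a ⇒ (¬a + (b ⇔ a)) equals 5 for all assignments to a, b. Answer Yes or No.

At a = 4, b = 0, for instance:
¬a = ¬4 = 0
b ⇔ a = 0 ⇔ 4 = 0
¬a + (b ⇔ a) = 0 + 0 = 0
¬a ⇒ (¬a + (b ⇔ a)) = 0 ⇒ 0 = 5
and checking the remaining 35 assignments likewise gives ≥ 5 in every case.

Yes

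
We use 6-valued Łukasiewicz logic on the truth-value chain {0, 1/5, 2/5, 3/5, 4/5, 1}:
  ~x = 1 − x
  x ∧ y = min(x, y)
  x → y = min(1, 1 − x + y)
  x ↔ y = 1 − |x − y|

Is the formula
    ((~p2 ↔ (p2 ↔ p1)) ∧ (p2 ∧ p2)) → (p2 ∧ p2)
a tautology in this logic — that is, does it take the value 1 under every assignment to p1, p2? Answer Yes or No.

At p1 = 1, p2 = 1/5, for instance:
~p2 = ~1/5 = 4/5
p2 ↔ p1 = 1/5 ↔ 1 = 1/5
~p2 ↔ (p2 ↔ p1) = 4/5 ↔ 1/5 = 2/5
p2 ∧ p2 = 1/5 ∧ 1/5 = 1/5
(~p2 ↔ (p2 ↔ p1)) ∧ (p2 ∧ p2) = 2/5 ∧ 1/5 = 1/5
((~p2 ↔ (p2 ↔ p1)) ∧ (p2 ∧ p2)) → (p2 ∧ p2) = 1/5 → 1/5 = 1
and checking the remaining 35 assignments likewise gives ≥ 1 in every case.

Yes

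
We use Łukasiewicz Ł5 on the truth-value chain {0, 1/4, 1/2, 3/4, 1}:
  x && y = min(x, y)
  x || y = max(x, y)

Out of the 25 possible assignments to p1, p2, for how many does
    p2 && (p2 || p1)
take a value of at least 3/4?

10

value 1: 5 assignments (counts)
value 3/4: 5 assignments (counts)
value 1/2: 5 assignments
value 1/4: 5 assignments
value 0: 5 assignments
So 10 of the 25 assignments meet the threshold.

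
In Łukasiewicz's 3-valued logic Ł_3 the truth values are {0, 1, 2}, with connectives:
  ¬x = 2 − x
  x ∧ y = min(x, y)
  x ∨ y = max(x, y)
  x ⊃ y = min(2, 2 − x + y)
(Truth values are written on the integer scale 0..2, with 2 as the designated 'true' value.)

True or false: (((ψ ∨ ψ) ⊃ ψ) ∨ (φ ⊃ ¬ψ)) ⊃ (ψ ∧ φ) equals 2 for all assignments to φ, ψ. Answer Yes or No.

Counterexample: take φ = 0, ψ = 0.
ψ ∨ ψ = 0 ∨ 0 = 0
(ψ ∨ ψ) ⊃ ψ = 0 ⊃ 0 = 2
¬ψ = ¬0 = 2
φ ⊃ ¬ψ = 0 ⊃ 2 = 2
((ψ ∨ ψ) ⊃ ψ) ∨ (φ ⊃ ¬ψ) = 2 ∨ 2 = 2
ψ ∧ φ = 0 ∧ 0 = 0
(((ψ ∨ ψ) ⊃ ψ) ∨ (φ ⊃ ¬ψ)) ⊃ (ψ ∧ φ) = 2 ⊃ 0 = 0
This gives 0 ≠ 2.

No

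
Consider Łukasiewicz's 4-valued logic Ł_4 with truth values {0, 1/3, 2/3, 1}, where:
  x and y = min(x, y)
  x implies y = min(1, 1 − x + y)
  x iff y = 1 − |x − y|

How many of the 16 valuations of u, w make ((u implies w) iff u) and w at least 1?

1

u = 0, w = 0 ↦ 0  <
u = 0, w = 1/3 ↦ 0  <
u = 0, w = 2/3 ↦ 0  <
u = 0, w = 1 ↦ 0  <
u = 1/3, w = 0 ↦ 0  <
u = 1/3, w = 1/3 ↦ 1/3  <
u = 1/3, w = 2/3 ↦ 1/3  <
u = 1/3, w = 1 ↦ 1/3  <
u = 2/3, w = 0 ↦ 0  <
u = 2/3, w = 1/3 ↦ 1/3  <
u = 2/3, w = 2/3 ↦ 2/3  <
u = 2/3, w = 1 ↦ 2/3  <
u = 1, w = 0 ↦ 0  <
u = 1, w = 1/3 ↦ 1/3  <
u = 1, w = 2/3 ↦ 2/3  <
u = 1, w = 1 ↦ 1  ≥
So 1 of the 16 assignments meets the threshold.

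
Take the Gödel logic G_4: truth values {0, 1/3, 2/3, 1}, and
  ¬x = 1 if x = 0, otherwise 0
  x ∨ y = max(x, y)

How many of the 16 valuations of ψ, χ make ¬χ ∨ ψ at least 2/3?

ψ = 0, χ = 0 ↦ 1  ≥
ψ = 0, χ = 1/3 ↦ 0  <
ψ = 0, χ = 2/3 ↦ 0  <
ψ = 0, χ = 1 ↦ 0  <
ψ = 1/3, χ = 0 ↦ 1  ≥
ψ = 1/3, χ = 1/3 ↦ 1/3  <
ψ = 1/3, χ = 2/3 ↦ 1/3  <
ψ = 1/3, χ = 1 ↦ 1/3  <
ψ = 2/3, χ = 0 ↦ 1  ≥
ψ = 2/3, χ = 1/3 ↦ 2/3  ≥
ψ = 2/3, χ = 2/3 ↦ 2/3  ≥
ψ = 2/3, χ = 1 ↦ 2/3  ≥
ψ = 1, χ = 0 ↦ 1  ≥
ψ = 1, χ = 1/3 ↦ 1  ≥
ψ = 1, χ = 2/3 ↦ 1  ≥
ψ = 1, χ = 1 ↦ 1  ≥
So 10 of the 16 assignments meet the threshold.

10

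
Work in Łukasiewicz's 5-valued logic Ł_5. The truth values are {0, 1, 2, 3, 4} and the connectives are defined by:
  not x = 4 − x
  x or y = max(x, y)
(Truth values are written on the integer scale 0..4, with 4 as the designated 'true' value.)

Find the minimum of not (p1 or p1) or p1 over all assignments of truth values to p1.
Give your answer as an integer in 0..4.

Take p1 = 2:
p1 or p1 = 2 or 2 = 2
not (p1 or p1) = not 2 = 2
not (p1 or p1) or p1 = 2 or 2 = 2
No assignment yields a value below 2, so this is the minimum.

2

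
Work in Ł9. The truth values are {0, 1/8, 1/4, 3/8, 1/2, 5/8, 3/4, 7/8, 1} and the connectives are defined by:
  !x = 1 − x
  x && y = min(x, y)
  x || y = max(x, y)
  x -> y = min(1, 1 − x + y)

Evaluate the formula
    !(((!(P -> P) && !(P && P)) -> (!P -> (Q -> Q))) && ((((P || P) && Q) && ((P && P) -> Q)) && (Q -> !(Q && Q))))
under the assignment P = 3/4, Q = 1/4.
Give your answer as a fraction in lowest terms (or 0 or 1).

3/4

P -> P = 3/4 -> 3/4 = 1
!(P -> P) = !1 = 0
P && P = 3/4 && 3/4 = 3/4
!(P && P) = !3/4 = 1/4
!(P -> P) && !(P && P) = 0 && 1/4 = 0
!P = !3/4 = 1/4
Q -> Q = 1/4 -> 1/4 = 1
!P -> (Q -> Q) = 1/4 -> 1 = 1
(!(P -> P) && !(P && P)) -> (!P -> (Q -> Q)) = 0 -> 1 = 1
P || P = 3/4 || 3/4 = 3/4
(P || P) && Q = 3/4 && 1/4 = 1/4
P && P = 3/4 && 3/4 = 3/4
(P && P) -> Q = 3/4 -> 1/4 = 1/2
((P || P) && Q) && ((P && P) -> Q) = 1/4 && 1/2 = 1/4
Q && Q = 1/4 && 1/4 = 1/4
!(Q && Q) = !1/4 = 3/4
Q -> !(Q && Q) = 1/4 -> 3/4 = 1
(((P || P) && Q) && ((P && P) -> Q)) && (Q -> !(Q && Q)) = 1/4 && 1 = 1/4
((!(P -> P) && !(P && P)) -> (!P -> (Q -> Q))) && ((((P || P) && Q) && ((P && P) -> Q)) && (Q -> !(Q && Q))) = 1 && 1/4 = 1/4
!(((!(P -> P) && !(P && P)) -> (!P -> (Q -> Q))) && ((((P || P) && Q) && ((P && P) -> Q)) && (Q -> !(Q && Q)))) = !1/4 = 3/4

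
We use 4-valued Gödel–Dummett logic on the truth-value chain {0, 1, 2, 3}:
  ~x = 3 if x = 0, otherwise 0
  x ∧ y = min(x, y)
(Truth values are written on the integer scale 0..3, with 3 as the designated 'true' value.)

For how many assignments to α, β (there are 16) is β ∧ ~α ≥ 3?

α = 0, β = 0 ↦ 0  <
α = 0, β = 1 ↦ 1  <
α = 0, β = 2 ↦ 2  <
α = 0, β = 3 ↦ 3  ≥
α = 1, β = 0 ↦ 0  <
α = 1, β = 1 ↦ 0  <
α = 1, β = 2 ↦ 0  <
α = 1, β = 3 ↦ 0  <
α = 2, β = 0 ↦ 0  <
α = 2, β = 1 ↦ 0  <
α = 2, β = 2 ↦ 0  <
α = 2, β = 3 ↦ 0  <
α = 3, β = 0 ↦ 0  <
α = 3, β = 1 ↦ 0  <
α = 3, β = 2 ↦ 0  <
α = 3, β = 3 ↦ 0  <
So 1 of the 16 assignments meets the threshold.

1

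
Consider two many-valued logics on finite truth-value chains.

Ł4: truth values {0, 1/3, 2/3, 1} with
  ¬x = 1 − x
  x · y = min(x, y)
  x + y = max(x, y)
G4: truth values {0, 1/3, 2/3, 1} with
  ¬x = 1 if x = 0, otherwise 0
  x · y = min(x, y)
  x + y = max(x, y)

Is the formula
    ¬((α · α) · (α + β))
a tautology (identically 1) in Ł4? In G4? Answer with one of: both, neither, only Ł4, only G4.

In Ł4: at α = 1/3, β = 0 the value is 2/3 — not a tautology.
In G4: at α = 1/3, β = 0 the value is 0 — not a tautology.

neither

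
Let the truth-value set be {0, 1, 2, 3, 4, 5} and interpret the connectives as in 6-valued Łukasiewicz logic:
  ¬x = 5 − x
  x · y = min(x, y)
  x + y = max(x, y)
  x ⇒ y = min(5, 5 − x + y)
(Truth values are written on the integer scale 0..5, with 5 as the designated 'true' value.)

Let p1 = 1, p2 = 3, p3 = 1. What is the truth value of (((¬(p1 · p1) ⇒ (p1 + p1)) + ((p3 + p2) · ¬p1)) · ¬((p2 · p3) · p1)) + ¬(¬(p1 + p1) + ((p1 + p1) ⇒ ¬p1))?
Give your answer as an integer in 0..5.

3

p1 · p1 = 1 · 1 = 1
¬(p1 · p1) = ¬1 = 4
p1 + p1 = 1 + 1 = 1
¬(p1 · p1) ⇒ (p1 + p1) = 4 ⇒ 1 = 2
p3 + p2 = 1 + 3 = 3
¬p1 = ¬1 = 4
(p3 + p2) · ¬p1 = 3 · 4 = 3
(¬(p1 · p1) ⇒ (p1 + p1)) + ((p3 + p2) · ¬p1) = 2 + 3 = 3
p2 · p3 = 3 · 1 = 1
(p2 · p3) · p1 = 1 · 1 = 1
¬((p2 · p3) · p1) = ¬1 = 4
((¬(p1 · p1) ⇒ (p1 + p1)) + ((p3 + p2) · ¬p1)) · ¬((p2 · p3) · p1) = 3 · 4 = 3
p1 + p1 = 1 + 1 = 1
¬(p1 + p1) = ¬1 = 4
p1 + p1 = 1 + 1 = 1
¬p1 = ¬1 = 4
(p1 + p1) ⇒ ¬p1 = 1 ⇒ 4 = 5
¬(p1 + p1) + ((p1 + p1) ⇒ ¬p1) = 4 + 5 = 5
¬(¬(p1 + p1) + ((p1 + p1) ⇒ ¬p1)) = ¬5 = 0
(((¬(p1 · p1) ⇒ (p1 + p1)) + ((p3 + p2) · ¬p1)) · ¬((p2 · p3) · p1)) + ¬(¬(p1 + p1) + ((p1 + p1) ⇒ ¬p1)) = 3 + 0 = 3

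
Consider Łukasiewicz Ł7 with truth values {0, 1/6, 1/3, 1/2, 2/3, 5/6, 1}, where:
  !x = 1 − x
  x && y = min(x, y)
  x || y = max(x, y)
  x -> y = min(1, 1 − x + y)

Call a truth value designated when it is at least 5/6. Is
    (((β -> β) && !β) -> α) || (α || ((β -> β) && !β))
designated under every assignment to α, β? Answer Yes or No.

No

Counterexample: take α = 0, β = 1/3.
β -> β = 1/3 -> 1/3 = 1
!β = !1/3 = 2/3
(β -> β) && !β = 1 && 2/3 = 2/3
((β -> β) && !β) -> α = 2/3 -> 0 = 1/3
β -> β = 1/3 -> 1/3 = 1
!β = !1/3 = 2/3
(β -> β) && !β = 1 && 2/3 = 2/3
α || ((β -> β) && !β) = 0 || 2/3 = 2/3
(((β -> β) && !β) -> α) || (α || ((β -> β) && !β)) = 1/3 || 2/3 = 2/3
This gives 2/3, which is below 5/6.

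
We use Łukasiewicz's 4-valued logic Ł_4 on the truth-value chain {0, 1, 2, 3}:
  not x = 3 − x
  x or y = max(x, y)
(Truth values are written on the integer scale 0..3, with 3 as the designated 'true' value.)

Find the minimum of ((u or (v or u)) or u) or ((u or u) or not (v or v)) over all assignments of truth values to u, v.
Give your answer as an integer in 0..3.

Take u = 0, v = 1:
v or u = 1 or 0 = 1
u or (v or u) = 0 or 1 = 1
(u or (v or u)) or u = 1 or 0 = 1
u or u = 0 or 0 = 0
v or v = 1 or 1 = 1
not (v or v) = not 1 = 2
(u or u) or not (v or v) = 0 or 2 = 2
((u or (v or u)) or u) or ((u or u) or not (v or v)) = 1 or 2 = 2
No assignment yields a value below 2, so this is the minimum.

2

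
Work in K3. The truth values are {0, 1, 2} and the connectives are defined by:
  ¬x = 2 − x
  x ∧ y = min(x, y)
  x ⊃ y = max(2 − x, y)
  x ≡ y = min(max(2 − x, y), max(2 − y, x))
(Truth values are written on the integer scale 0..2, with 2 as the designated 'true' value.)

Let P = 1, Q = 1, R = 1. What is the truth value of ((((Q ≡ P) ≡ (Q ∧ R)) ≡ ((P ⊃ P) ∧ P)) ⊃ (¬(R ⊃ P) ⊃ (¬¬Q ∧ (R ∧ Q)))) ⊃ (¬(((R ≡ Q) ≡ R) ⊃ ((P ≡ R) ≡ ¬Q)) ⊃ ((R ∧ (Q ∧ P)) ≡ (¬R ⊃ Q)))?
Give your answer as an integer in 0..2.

Q ≡ P = 1 ≡ 1 = 1
Q ∧ R = 1 ∧ 1 = 1
(Q ≡ P) ≡ (Q ∧ R) = 1 ≡ 1 = 1
P ⊃ P = 1 ⊃ 1 = 1
(P ⊃ P) ∧ P = 1 ∧ 1 = 1
((Q ≡ P) ≡ (Q ∧ R)) ≡ ((P ⊃ P) ∧ P) = 1 ≡ 1 = 1
R ⊃ P = 1 ⊃ 1 = 1
¬(R ⊃ P) = ¬1 = 1
¬Q = ¬1 = 1
¬¬Q = ¬1 = 1
R ∧ Q = 1 ∧ 1 = 1
¬¬Q ∧ (R ∧ Q) = 1 ∧ 1 = 1
¬(R ⊃ P) ⊃ (¬¬Q ∧ (R ∧ Q)) = 1 ⊃ 1 = 1
(((Q ≡ P) ≡ (Q ∧ R)) ≡ ((P ⊃ P) ∧ P)) ⊃ (¬(R ⊃ P) ⊃ (¬¬Q ∧ (R ∧ Q))) = 1 ⊃ 1 = 1
R ≡ Q = 1 ≡ 1 = 1
(R ≡ Q) ≡ R = 1 ≡ 1 = 1
P ≡ R = 1 ≡ 1 = 1
¬Q = ¬1 = 1
(P ≡ R) ≡ ¬Q = 1 ≡ 1 = 1
((R ≡ Q) ≡ R) ⊃ ((P ≡ R) ≡ ¬Q) = 1 ⊃ 1 = 1
¬(((R ≡ Q) ≡ R) ⊃ ((P ≡ R) ≡ ¬Q)) = ¬1 = 1
Q ∧ P = 1 ∧ 1 = 1
R ∧ (Q ∧ P) = 1 ∧ 1 = 1
¬R = ¬1 = 1
¬R ⊃ Q = 1 ⊃ 1 = 1
(R ∧ (Q ∧ P)) ≡ (¬R ⊃ Q) = 1 ≡ 1 = 1
¬(((R ≡ Q) ≡ R) ⊃ ((P ≡ R) ≡ ¬Q)) ⊃ ((R ∧ (Q ∧ P)) ≡ (¬R ⊃ Q)) = 1 ⊃ 1 = 1
((((Q ≡ P) ≡ (Q ∧ R)) ≡ ((P ⊃ P) ∧ P)) ⊃ (¬(R ⊃ P) ⊃ (¬¬Q ∧ (R ∧ Q)))) ⊃ (¬(((R ≡ Q) ≡ R) ⊃ ((P ≡ R) ≡ ¬Q)) ⊃ ((R ∧ (Q ∧ P)) ≡ (¬R ⊃ Q))) = 1 ⊃ 1 = 1

1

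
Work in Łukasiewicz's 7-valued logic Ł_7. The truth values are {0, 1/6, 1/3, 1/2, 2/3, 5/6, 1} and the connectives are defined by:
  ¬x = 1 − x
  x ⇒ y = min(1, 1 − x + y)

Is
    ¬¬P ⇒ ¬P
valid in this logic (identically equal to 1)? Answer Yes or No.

Counterexample: take P = 2/3.
¬P = ¬2/3 = 1/3
¬¬P = ¬1/3 = 2/3
¬P = ¬2/3 = 1/3
¬¬P ⇒ ¬P = 2/3 ⇒ 1/3 = 2/3
This gives 2/3 ≠ 1.

No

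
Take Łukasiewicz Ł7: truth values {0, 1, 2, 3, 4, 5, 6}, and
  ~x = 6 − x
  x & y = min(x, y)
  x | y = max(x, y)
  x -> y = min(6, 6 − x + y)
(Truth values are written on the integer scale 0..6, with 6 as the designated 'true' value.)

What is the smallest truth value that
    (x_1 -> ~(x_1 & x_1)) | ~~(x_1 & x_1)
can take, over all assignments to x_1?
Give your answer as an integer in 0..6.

4

Take x_1 = 4:
x_1 & x_1 = 4 & 4 = 4
~(x_1 & x_1) = ~4 = 2
x_1 -> ~(x_1 & x_1) = 4 -> 2 = 4
x_1 & x_1 = 4 & 4 = 4
~(x_1 & x_1) = ~4 = 2
~~(x_1 & x_1) = ~2 = 4
(x_1 -> ~(x_1 & x_1)) | ~~(x_1 & x_1) = 4 | 4 = 4
No assignment yields a value below 4, so this is the minimum.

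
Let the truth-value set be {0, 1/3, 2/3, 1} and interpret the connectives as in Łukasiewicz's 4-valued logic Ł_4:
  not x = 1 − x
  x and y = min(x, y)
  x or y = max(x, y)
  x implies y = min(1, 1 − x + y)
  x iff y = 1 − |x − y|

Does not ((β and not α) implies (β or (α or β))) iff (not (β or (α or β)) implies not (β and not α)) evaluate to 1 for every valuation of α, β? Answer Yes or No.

No

Counterexample: take α = 0, β = 0.
not α = not 0 = 1
β and not α = 0 and 1 = 0
α or β = 0 or 0 = 0
β or (α or β) = 0 or 0 = 0
(β and not α) implies (β or (α or β)) = 0 implies 0 = 1
not ((β and not α) implies (β or (α or β))) = not 1 = 0
not (β or (α or β)) = not 0 = 1
not (β and not α) = not 0 = 1
not (β or (α or β)) implies not (β and not α) = 1 implies 1 = 1
not ((β and not α) implies (β or (α or β))) iff (not (β or (α or β)) implies not (β and not α)) = 0 iff 1 = 0
This gives 0 ≠ 1.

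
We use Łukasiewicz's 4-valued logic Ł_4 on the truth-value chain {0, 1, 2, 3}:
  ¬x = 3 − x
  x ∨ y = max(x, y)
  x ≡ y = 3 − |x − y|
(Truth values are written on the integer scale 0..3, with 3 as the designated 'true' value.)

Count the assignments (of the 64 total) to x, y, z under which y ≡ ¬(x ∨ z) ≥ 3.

16

value 3: 16 assignments (counts)
value 2: 24 assignments
value 1: 16 assignments
value 0: 8 assignments
So 16 of the 64 assignments meet the threshold.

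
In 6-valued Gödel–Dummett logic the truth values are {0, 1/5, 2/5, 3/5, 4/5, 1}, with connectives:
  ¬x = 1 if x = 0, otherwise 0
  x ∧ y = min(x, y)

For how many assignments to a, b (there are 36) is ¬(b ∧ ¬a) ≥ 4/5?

31

value 1: 31 assignments (counts)
value 0: 5 assignments
So 31 of the 36 assignments meet the threshold.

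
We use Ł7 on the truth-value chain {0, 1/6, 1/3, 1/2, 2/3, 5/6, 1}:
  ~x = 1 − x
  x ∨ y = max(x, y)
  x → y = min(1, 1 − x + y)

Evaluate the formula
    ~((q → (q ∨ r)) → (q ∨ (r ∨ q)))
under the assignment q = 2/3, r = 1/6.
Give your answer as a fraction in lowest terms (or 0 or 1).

1/3

q ∨ r = 2/3 ∨ 1/6 = 2/3
q → (q ∨ r) = 2/3 → 2/3 = 1
r ∨ q = 1/6 ∨ 2/3 = 2/3
q ∨ (r ∨ q) = 2/3 ∨ 2/3 = 2/3
(q → (q ∨ r)) → (q ∨ (r ∨ q)) = 1 → 2/3 = 2/3
~((q → (q ∨ r)) → (q ∨ (r ∨ q))) = ~2/3 = 1/3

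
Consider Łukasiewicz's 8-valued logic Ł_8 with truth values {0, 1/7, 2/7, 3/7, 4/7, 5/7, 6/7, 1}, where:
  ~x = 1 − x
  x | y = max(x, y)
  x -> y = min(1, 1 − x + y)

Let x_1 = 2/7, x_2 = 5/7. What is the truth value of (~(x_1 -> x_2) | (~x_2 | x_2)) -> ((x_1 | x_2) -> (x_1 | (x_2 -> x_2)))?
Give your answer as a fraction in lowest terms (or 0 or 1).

1

x_1 -> x_2 = 2/7 -> 5/7 = 1
~(x_1 -> x_2) = ~1 = 0
~x_2 = ~5/7 = 2/7
~x_2 | x_2 = 2/7 | 5/7 = 5/7
~(x_1 -> x_2) | (~x_2 | x_2) = 0 | 5/7 = 5/7
x_1 | x_2 = 2/7 | 5/7 = 5/7
x_2 -> x_2 = 5/7 -> 5/7 = 1
x_1 | (x_2 -> x_2) = 2/7 | 1 = 1
(x_1 | x_2) -> (x_1 | (x_2 -> x_2)) = 5/7 -> 1 = 1
(~(x_1 -> x_2) | (~x_2 | x_2)) -> ((x_1 | x_2) -> (x_1 | (x_2 -> x_2))) = 5/7 -> 1 = 1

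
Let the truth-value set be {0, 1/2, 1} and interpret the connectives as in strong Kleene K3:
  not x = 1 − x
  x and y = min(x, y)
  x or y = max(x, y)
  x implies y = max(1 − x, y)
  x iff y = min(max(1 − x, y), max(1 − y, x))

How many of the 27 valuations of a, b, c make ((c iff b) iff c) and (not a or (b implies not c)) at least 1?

4

value 1: 4 assignments (counts)
value 1/2: 16 assignments
value 0: 7 assignments
So 4 of the 27 assignments meet the threshold.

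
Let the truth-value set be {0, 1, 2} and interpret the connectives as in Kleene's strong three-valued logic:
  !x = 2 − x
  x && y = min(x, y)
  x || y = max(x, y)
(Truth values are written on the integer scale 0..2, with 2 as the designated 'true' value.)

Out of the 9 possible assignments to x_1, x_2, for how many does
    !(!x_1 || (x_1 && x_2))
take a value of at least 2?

1

x_1 = 0, x_2 = 0 ↦ 0  <
x_1 = 0, x_2 = 1 ↦ 0  <
x_1 = 0, x_2 = 2 ↦ 0  <
x_1 = 1, x_2 = 0 ↦ 1  <
x_1 = 1, x_2 = 1 ↦ 1  <
x_1 = 1, x_2 = 2 ↦ 1  <
x_1 = 2, x_2 = 0 ↦ 2  ≥
x_1 = 2, x_2 = 1 ↦ 1  <
x_1 = 2, x_2 = 2 ↦ 0  <
So 1 of the 9 assignments meets the threshold.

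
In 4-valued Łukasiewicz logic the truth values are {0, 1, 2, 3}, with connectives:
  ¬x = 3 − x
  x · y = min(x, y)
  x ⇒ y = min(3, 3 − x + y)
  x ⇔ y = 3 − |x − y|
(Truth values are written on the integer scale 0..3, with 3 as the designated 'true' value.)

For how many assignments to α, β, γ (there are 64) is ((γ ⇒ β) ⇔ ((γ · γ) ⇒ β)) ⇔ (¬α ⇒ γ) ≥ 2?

52

value 3: 40 assignments (counts)
value 2: 12 assignments (counts)
value 1: 8 assignments
value 0: 4 assignments
So 52 of the 64 assignments meet the threshold.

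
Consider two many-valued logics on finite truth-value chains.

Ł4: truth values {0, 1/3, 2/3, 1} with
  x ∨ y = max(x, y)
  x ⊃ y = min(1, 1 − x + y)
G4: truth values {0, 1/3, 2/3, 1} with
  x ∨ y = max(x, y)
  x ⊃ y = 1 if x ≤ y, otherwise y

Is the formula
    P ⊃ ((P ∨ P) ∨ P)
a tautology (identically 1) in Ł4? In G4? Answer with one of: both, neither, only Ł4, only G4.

In Ł4: every assignment gives 1 — tautology.
In G4: every assignment gives 1 — tautology.

both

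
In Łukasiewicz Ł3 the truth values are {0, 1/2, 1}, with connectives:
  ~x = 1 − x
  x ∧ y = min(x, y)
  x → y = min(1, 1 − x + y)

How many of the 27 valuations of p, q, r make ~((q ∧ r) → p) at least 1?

value 1: 1 assignment (counts)
value 1/2: 4 assignments
value 0: 22 assignments
So 1 of the 27 assignments meets the threshold.

1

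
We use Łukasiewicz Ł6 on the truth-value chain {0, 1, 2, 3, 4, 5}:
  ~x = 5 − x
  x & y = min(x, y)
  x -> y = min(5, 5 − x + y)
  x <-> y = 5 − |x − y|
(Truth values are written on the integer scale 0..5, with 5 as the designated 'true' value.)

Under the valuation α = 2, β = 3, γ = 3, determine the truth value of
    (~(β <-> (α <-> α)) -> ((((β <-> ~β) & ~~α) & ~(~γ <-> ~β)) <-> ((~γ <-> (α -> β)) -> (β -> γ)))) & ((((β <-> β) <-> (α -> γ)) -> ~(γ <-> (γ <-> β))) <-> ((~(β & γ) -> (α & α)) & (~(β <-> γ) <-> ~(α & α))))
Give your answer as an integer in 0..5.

α <-> α = 2 <-> 2 = 5
β <-> (α <-> α) = 3 <-> 5 = 3
~(β <-> (α <-> α)) = ~3 = 2
~β = ~3 = 2
β <-> ~β = 3 <-> 2 = 4
~α = ~2 = 3
~~α = ~3 = 2
(β <-> ~β) & ~~α = 4 & 2 = 2
~γ = ~3 = 2
~β = ~3 = 2
~γ <-> ~β = 2 <-> 2 = 5
~(~γ <-> ~β) = ~5 = 0
((β <-> ~β) & ~~α) & ~(~γ <-> ~β) = 2 & 0 = 0
~γ = ~3 = 2
α -> β = 2 -> 3 = 5
~γ <-> (α -> β) = 2 <-> 5 = 2
β -> γ = 3 -> 3 = 5
(~γ <-> (α -> β)) -> (β -> γ) = 2 -> 5 = 5
(((β <-> ~β) & ~~α) & ~(~γ <-> ~β)) <-> ((~γ <-> (α -> β)) -> (β -> γ)) = 0 <-> 5 = 0
~(β <-> (α <-> α)) -> ((((β <-> ~β) & ~~α) & ~(~γ <-> ~β)) <-> ((~γ <-> (α -> β)) -> (β -> γ))) = 2 -> 0 = 3
β <-> β = 3 <-> 3 = 5
α -> γ = 2 -> 3 = 5
(β <-> β) <-> (α -> γ) = 5 <-> 5 = 5
γ <-> β = 3 <-> 3 = 5
γ <-> (γ <-> β) = 3 <-> 5 = 3
~(γ <-> (γ <-> β)) = ~3 = 2
((β <-> β) <-> (α -> γ)) -> ~(γ <-> (γ <-> β)) = 5 -> 2 = 2
β & γ = 3 & 3 = 3
~(β & γ) = ~3 = 2
α & α = 2 & 2 = 2
~(β & γ) -> (α & α) = 2 -> 2 = 5
β <-> γ = 3 <-> 3 = 5
~(β <-> γ) = ~5 = 0
α & α = 2 & 2 = 2
~(α & α) = ~2 = 3
~(β <-> γ) <-> ~(α & α) = 0 <-> 3 = 2
(~(β & γ) -> (α & α)) & (~(β <-> γ) <-> ~(α & α)) = 5 & 2 = 2
(((β <-> β) <-> (α -> γ)) -> ~(γ <-> (γ <-> β))) <-> ((~(β & γ) -> (α & α)) & (~(β <-> γ) <-> ~(α & α))) = 2 <-> 2 = 5
(~(β <-> (α <-> α)) -> ((((β <-> ~β) & ~~α) & ~(~γ <-> ~β)) <-> ((~γ <-> (α -> β)) -> (β -> γ)))) & ((((β <-> β) <-> (α -> γ)) -> ~(γ <-> (γ <-> β))) <-> ((~(β & γ) -> (α & α)) & (~(β <-> γ) <-> ~(α & α)))) = 3 & 5 = 3

3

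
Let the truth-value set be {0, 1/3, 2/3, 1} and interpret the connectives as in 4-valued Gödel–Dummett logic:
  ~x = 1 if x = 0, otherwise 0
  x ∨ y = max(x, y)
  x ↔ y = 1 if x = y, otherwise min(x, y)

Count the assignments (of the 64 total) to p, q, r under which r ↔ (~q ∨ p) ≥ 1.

value 1: 16 assignments (counts)
value 2/3: 10 assignments
value 1/3: 16 assignments
value 0: 22 assignments
So 16 of the 64 assignments meet the threshold.

16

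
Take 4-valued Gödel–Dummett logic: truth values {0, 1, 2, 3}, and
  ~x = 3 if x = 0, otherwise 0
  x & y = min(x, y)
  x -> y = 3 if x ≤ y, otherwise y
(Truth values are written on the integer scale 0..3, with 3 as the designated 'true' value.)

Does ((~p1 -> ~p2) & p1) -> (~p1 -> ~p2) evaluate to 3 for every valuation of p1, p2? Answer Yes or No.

p1 = 0, p2 = 0 ↦ 3
p1 = 0, p2 = 1 ↦ 3
p1 = 0, p2 = 2 ↦ 3
p1 = 0, p2 = 3 ↦ 3
p1 = 1, p2 = 0 ↦ 3
p1 = 1, p2 = 1 ↦ 3
p1 = 1, p2 = 2 ↦ 3
p1 = 1, p2 = 3 ↦ 3
p1 = 2, p2 = 0 ↦ 3
p1 = 2, p2 = 1 ↦ 3
p1 = 2, p2 = 2 ↦ 3
p1 = 2, p2 = 3 ↦ 3
p1 = 3, p2 = 0 ↦ 3
p1 = 3, p2 = 1 ↦ 3
p1 = 3, p2 = 2 ↦ 3
p1 = 3, p2 = 3 ↦ 3
Every assignment gives a value ≥ 3.

Yes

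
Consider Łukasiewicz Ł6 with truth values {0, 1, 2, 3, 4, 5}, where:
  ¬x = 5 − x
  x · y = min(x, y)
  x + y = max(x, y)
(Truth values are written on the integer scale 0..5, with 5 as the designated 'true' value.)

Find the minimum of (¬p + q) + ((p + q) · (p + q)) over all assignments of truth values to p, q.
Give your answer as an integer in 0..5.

3

Take p = 2, q = 0:
¬p = ¬2 = 3
¬p + q = 3 + 0 = 3
p + q = 2 + 0 = 2
p + q = 2 + 0 = 2
(p + q) · (p + q) = 2 · 2 = 2
(¬p + q) + ((p + q) · (p + q)) = 3 + 2 = 3
No assignment yields a value below 3, so this is the minimum.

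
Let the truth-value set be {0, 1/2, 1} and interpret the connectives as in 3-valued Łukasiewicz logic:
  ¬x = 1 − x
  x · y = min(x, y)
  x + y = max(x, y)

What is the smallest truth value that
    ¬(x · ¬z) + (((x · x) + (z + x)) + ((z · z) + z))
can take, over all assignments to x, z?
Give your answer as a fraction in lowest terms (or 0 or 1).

1/2

Take x = 1/2, z = 0:
¬z = ¬0 = 1
x · ¬z = 1/2 · 1 = 1/2
¬(x · ¬z) = ¬1/2 = 1/2
x · x = 1/2 · 1/2 = 1/2
z + x = 0 + 1/2 = 1/2
(x · x) + (z + x) = 1/2 + 1/2 = 1/2
z · z = 0 · 0 = 0
(z · z) + z = 0 + 0 = 0
((x · x) + (z + x)) + ((z · z) + z) = 1/2 + 0 = 1/2
¬(x · ¬z) + (((x · x) + (z + x)) + ((z · z) + z)) = 1/2 + 1/2 = 1/2
No assignment yields a value below 1/2, so this is the minimum.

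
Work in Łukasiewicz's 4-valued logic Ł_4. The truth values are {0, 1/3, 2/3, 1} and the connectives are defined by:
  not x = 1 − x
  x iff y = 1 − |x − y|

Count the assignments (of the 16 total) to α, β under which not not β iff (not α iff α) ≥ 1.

α = 0, β = 0 ↦ 1  ≥
α = 0, β = 1/3 ↦ 2/3  <
α = 0, β = 2/3 ↦ 1/3  <
α = 0, β = 1 ↦ 0  <
α = 1/3, β = 0 ↦ 1/3  <
α = 1/3, β = 1/3 ↦ 2/3  <
α = 1/3, β = 2/3 ↦ 1  ≥
α = 1/3, β = 1 ↦ 2/3  <
α = 2/3, β = 0 ↦ 1/3  <
α = 2/3, β = 1/3 ↦ 2/3  <
α = 2/3, β = 2/3 ↦ 1  ≥
α = 2/3, β = 1 ↦ 2/3  <
α = 1, β = 0 ↦ 1  ≥
α = 1, β = 1/3 ↦ 2/3  <
α = 1, β = 2/3 ↦ 1/3  <
α = 1, β = 1 ↦ 0  <
So 4 of the 16 assignments meet the threshold.

4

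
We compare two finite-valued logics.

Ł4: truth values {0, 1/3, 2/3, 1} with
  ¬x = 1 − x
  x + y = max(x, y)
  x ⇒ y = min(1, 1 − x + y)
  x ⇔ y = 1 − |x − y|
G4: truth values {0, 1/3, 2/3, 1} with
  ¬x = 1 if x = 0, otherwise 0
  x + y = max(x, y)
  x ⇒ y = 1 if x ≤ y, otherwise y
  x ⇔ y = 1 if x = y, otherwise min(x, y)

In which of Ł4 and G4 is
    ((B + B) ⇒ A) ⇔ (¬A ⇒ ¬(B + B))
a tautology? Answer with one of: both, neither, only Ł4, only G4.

In Ł4: every assignment gives 1 — tautology.
In G4: at A = 1/3, B = 2/3 the value is 1/3 — not a tautology.

only Ł4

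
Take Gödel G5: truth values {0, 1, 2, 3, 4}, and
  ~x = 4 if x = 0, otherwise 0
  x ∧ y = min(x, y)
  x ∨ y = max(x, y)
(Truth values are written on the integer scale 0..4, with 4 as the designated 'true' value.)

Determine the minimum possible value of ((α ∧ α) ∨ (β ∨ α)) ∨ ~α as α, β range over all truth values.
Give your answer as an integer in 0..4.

Take α = 1, β = 0:
α ∧ α = 1 ∧ 1 = 1
β ∨ α = 0 ∨ 1 = 1
(α ∧ α) ∨ (β ∨ α) = 1 ∨ 1 = 1
~α = ~1 = 0
((α ∧ α) ∨ (β ∨ α)) ∨ ~α = 1 ∨ 0 = 1
No assignment yields a value below 1, so this is the minimum.

1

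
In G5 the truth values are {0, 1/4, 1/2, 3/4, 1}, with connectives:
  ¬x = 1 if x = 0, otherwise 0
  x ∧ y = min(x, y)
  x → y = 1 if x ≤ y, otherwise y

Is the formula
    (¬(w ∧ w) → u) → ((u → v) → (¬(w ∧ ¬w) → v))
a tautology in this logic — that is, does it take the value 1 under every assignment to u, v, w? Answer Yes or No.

No

Counterexample: take u = 0, v = 0, w = 1/4.
w ∧ w = 1/4 ∧ 1/4 = 1/4
¬(w ∧ w) = ¬1/4 = 0
¬(w ∧ w) → u = 0 → 0 = 1
u → v = 0 → 0 = 1
¬w = ¬1/4 = 0
w ∧ ¬w = 1/4 ∧ 0 = 0
¬(w ∧ ¬w) = ¬0 = 1
¬(w ∧ ¬w) → v = 1 → 0 = 0
(u → v) → (¬(w ∧ ¬w) → v) = 1 → 0 = 0
(¬(w ∧ w) → u) → ((u → v) → (¬(w ∧ ¬w) → v)) = 1 → 0 = 0
This gives 0 ≠ 1.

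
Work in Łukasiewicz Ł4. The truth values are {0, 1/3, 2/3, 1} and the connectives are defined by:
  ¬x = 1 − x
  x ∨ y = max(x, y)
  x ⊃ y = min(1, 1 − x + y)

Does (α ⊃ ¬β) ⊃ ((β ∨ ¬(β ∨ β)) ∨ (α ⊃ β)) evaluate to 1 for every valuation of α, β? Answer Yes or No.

Counterexample: take α = 2/3, β = 1/3.
¬β = ¬1/3 = 2/3
α ⊃ ¬β = 2/3 ⊃ 2/3 = 1
β ∨ β = 1/3 ∨ 1/3 = 1/3
¬(β ∨ β) = ¬1/3 = 2/3
β ∨ ¬(β ∨ β) = 1/3 ∨ 2/3 = 2/3
α ⊃ β = 2/3 ⊃ 1/3 = 2/3
(β ∨ ¬(β ∨ β)) ∨ (α ⊃ β) = 2/3 ∨ 2/3 = 2/3
(α ⊃ ¬β) ⊃ ((β ∨ ¬(β ∨ β)) ∨ (α ⊃ β)) = 1 ⊃ 2/3 = 2/3
This gives 2/3 ≠ 1.

No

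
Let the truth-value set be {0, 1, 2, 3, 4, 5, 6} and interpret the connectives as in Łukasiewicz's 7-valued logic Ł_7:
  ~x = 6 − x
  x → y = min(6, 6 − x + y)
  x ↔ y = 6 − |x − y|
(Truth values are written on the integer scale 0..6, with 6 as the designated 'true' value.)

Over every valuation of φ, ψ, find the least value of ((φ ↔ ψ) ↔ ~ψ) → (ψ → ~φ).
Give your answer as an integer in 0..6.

3

Take φ = 6, ψ = 3:
φ ↔ ψ = 6 ↔ 3 = 3
~ψ = ~3 = 3
(φ ↔ ψ) ↔ ~ψ = 3 ↔ 3 = 6
~φ = ~6 = 0
ψ → ~φ = 3 → 0 = 3
((φ ↔ ψ) ↔ ~ψ) → (ψ → ~φ) = 6 → 3 = 3
No assignment yields a value below 3, so this is the minimum.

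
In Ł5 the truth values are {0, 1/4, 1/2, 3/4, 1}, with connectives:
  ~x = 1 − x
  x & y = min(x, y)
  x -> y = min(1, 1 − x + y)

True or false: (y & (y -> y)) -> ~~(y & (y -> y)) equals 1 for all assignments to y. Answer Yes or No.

y = 0 ↦ 1
y = 1/4 ↦ 1
y = 1/2 ↦ 1
y = 3/4 ↦ 1
y = 1 ↦ 1
Every assignment gives a value ≥ 1.

Yes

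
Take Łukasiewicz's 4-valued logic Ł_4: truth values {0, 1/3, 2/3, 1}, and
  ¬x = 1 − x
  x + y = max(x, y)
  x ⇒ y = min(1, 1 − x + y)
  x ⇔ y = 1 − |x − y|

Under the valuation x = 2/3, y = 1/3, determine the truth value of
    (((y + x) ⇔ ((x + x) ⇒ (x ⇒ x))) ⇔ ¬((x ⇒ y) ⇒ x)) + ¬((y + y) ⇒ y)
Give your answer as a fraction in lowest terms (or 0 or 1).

1/3

y + x = 1/3 + 2/3 = 2/3
x + x = 2/3 + 2/3 = 2/3
x ⇒ x = 2/3 ⇒ 2/3 = 1
(x + x) ⇒ (x ⇒ x) = 2/3 ⇒ 1 = 1
(y + x) ⇔ ((x + x) ⇒ (x ⇒ x)) = 2/3 ⇔ 1 = 2/3
x ⇒ y = 2/3 ⇒ 1/3 = 2/3
(x ⇒ y) ⇒ x = 2/3 ⇒ 2/3 = 1
¬((x ⇒ y) ⇒ x) = ¬1 = 0
((y + x) ⇔ ((x + x) ⇒ (x ⇒ x))) ⇔ ¬((x ⇒ y) ⇒ x) = 2/3 ⇔ 0 = 1/3
y + y = 1/3 + 1/3 = 1/3
(y + y) ⇒ y = 1/3 ⇒ 1/3 = 1
¬((y + y) ⇒ y) = ¬1 = 0
(((y + x) ⇔ ((x + x) ⇒ (x ⇒ x))) ⇔ ¬((x ⇒ y) ⇒ x)) + ¬((y + y) ⇒ y) = 1/3 + 0 = 1/3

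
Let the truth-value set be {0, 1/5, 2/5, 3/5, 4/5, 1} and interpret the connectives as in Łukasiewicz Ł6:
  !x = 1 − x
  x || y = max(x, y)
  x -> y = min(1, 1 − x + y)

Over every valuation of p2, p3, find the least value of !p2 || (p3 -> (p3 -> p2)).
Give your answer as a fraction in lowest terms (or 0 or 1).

3/5

Take p2 = 2/5, p3 = 1:
!p2 = !2/5 = 3/5
p3 -> p2 = 1 -> 2/5 = 2/5
p3 -> (p3 -> p2) = 1 -> 2/5 = 2/5
!p2 || (p3 -> (p3 -> p2)) = 3/5 || 2/5 = 3/5
No assignment yields a value below 3/5, so this is the minimum.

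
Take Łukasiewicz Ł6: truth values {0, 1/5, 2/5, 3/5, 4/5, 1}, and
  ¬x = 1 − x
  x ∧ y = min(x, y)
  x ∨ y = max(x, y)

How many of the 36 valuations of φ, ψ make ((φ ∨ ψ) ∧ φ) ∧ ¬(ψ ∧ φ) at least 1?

value 1: 1 assignment (counts)
value 4/5: 3 assignments
value 3/5: 5 assignments
value 2/5: 11 assignments
value 1/5: 9 assignments
value 0: 7 assignments
So 1 of the 36 assignments meets the threshold.

1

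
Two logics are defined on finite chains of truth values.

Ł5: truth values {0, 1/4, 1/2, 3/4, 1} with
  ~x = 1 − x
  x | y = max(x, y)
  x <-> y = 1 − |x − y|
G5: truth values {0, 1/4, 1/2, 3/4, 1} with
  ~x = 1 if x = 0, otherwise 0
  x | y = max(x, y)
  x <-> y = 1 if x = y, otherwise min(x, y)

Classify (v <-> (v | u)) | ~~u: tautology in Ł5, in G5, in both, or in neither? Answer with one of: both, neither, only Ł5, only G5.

only G5

In Ł5: at u = 1/4, v = 0 the value is 3/4 — not a tautology.
In G5: every assignment gives 1 — tautology.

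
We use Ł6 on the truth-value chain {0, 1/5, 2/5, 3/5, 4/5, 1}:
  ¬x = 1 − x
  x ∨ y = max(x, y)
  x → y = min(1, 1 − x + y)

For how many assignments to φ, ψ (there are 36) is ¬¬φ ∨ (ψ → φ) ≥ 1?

21

value 1: 21 assignments (counts)
value 4/5: 5 assignments
value 3/5: 4 assignments
value 2/5: 3 assignments
value 1/5: 2 assignments
value 0: 1 assignment
So 21 of the 36 assignments meet the threshold.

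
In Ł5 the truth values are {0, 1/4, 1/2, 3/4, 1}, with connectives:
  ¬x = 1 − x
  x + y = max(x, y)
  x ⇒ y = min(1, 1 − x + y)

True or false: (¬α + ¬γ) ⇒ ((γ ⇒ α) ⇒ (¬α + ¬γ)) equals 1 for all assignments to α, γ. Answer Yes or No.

At α = 1/2, γ = 0, for instance:
¬α = ¬1/2 = 1/2
¬γ = ¬0 = 1
¬α + ¬γ = 1/2 + 1 = 1
γ ⇒ α = 0 ⇒ 1/2 = 1
(γ ⇒ α) ⇒ (¬α + ¬γ) = 1 ⇒ 1 = 1
(¬α + ¬γ) ⇒ ((γ ⇒ α) ⇒ (¬α + ¬γ)) = 1 ⇒ 1 = 1
and checking the remaining 24 assignments likewise gives ≥ 1 in every case.

Yes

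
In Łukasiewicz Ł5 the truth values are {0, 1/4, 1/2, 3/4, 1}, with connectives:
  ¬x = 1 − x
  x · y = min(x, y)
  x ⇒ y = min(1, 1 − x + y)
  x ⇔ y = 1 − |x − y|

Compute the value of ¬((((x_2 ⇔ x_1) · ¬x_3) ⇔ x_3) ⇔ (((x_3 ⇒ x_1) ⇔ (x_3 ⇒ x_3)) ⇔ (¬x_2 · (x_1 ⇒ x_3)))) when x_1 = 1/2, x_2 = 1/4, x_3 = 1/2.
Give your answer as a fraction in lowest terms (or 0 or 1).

1/4

x_2 ⇔ x_1 = 1/4 ⇔ 1/2 = 3/4
¬x_3 = ¬1/2 = 1/2
(x_2 ⇔ x_1) · ¬x_3 = 3/4 · 1/2 = 1/2
((x_2 ⇔ x_1) · ¬x_3) ⇔ x_3 = 1/2 ⇔ 1/2 = 1
x_3 ⇒ x_1 = 1/2 ⇒ 1/2 = 1
x_3 ⇒ x_3 = 1/2 ⇒ 1/2 = 1
(x_3 ⇒ x_1) ⇔ (x_3 ⇒ x_3) = 1 ⇔ 1 = 1
¬x_2 = ¬1/4 = 3/4
x_1 ⇒ x_3 = 1/2 ⇒ 1/2 = 1
¬x_2 · (x_1 ⇒ x_3) = 3/4 · 1 = 3/4
((x_3 ⇒ x_1) ⇔ (x_3 ⇒ x_3)) ⇔ (¬x_2 · (x_1 ⇒ x_3)) = 1 ⇔ 3/4 = 3/4
(((x_2 ⇔ x_1) · ¬x_3) ⇔ x_3) ⇔ (((x_3 ⇒ x_1) ⇔ (x_3 ⇒ x_3)) ⇔ (¬x_2 · (x_1 ⇒ x_3))) = 1 ⇔ 3/4 = 3/4
¬((((x_2 ⇔ x_1) · ¬x_3) ⇔ x_3) ⇔ (((x_3 ⇒ x_1) ⇔ (x_3 ⇒ x_3)) ⇔ (¬x_2 · (x_1 ⇒ x_3)))) = ¬3/4 = 1/4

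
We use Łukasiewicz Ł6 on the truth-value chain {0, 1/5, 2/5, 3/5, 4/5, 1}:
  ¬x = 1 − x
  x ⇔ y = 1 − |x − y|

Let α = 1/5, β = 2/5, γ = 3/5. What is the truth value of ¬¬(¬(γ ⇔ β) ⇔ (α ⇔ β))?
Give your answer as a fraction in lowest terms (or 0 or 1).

γ ⇔ β = 3/5 ⇔ 2/5 = 4/5
¬(γ ⇔ β) = ¬4/5 = 1/5
α ⇔ β = 1/5 ⇔ 2/5 = 4/5
¬(γ ⇔ β) ⇔ (α ⇔ β) = 1/5 ⇔ 4/5 = 2/5
¬(¬(γ ⇔ β) ⇔ (α ⇔ β)) = ¬2/5 = 3/5
¬¬(¬(γ ⇔ β) ⇔ (α ⇔ β)) = ¬3/5 = 2/5

2/5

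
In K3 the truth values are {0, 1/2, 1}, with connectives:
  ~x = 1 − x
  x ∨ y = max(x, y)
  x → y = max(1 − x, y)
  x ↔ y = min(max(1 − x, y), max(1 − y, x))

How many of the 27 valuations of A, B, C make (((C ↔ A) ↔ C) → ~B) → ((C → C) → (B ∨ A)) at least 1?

15

value 1: 15 assignments (counts)
value 1/2: 10 assignments
value 0: 2 assignments
So 15 of the 27 assignments meet the threshold.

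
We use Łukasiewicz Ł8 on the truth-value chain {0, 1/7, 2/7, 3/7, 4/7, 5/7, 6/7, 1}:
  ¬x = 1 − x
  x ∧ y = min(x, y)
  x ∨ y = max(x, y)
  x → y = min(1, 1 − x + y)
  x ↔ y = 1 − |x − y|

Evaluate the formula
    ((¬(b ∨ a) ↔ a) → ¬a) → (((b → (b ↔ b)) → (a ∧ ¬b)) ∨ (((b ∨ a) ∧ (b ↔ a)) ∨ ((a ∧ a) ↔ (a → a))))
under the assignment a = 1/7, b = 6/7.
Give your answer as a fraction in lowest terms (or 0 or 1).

b ∨ a = 6/7 ∨ 1/7 = 6/7
¬(b ∨ a) = ¬6/7 = 1/7
¬(b ∨ a) ↔ a = 1/7 ↔ 1/7 = 1
¬a = ¬1/7 = 6/7
(¬(b ∨ a) ↔ a) → ¬a = 1 → 6/7 = 6/7
b ↔ b = 6/7 ↔ 6/7 = 1
b → (b ↔ b) = 6/7 → 1 = 1
¬b = ¬6/7 = 1/7
a ∧ ¬b = 1/7 ∧ 1/7 = 1/7
(b → (b ↔ b)) → (a ∧ ¬b) = 1 → 1/7 = 1/7
b ∨ a = 6/7 ∨ 1/7 = 6/7
b ↔ a = 6/7 ↔ 1/7 = 2/7
(b ∨ a) ∧ (b ↔ a) = 6/7 ∧ 2/7 = 2/7
a ∧ a = 1/7 ∧ 1/7 = 1/7
a → a = 1/7 → 1/7 = 1
(a ∧ a) ↔ (a → a) = 1/7 ↔ 1 = 1/7
((b ∨ a) ∧ (b ↔ a)) ∨ ((a ∧ a) ↔ (a → a)) = 2/7 ∨ 1/7 = 2/7
((b → (b ↔ b)) → (a ∧ ¬b)) ∨ (((b ∨ a) ∧ (b ↔ a)) ∨ ((a ∧ a) ↔ (a → a))) = 1/7 ∨ 2/7 = 2/7
((¬(b ∨ a) ↔ a) → ¬a) → (((b → (b ↔ b)) → (a ∧ ¬b)) ∨ (((b ∨ a) ∧ (b ↔ a)) ∨ ((a ∧ a) ↔ (a → a)))) = 6/7 → 2/7 = 3/7

3/7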